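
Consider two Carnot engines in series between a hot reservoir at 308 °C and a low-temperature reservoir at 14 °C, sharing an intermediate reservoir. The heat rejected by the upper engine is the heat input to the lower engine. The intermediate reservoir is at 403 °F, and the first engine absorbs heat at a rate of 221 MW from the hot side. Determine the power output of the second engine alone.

Ẇ₂ ≈ 73.1 MW

T_H = 308 °C → 308 + 273.15 = 581.15 K.
T_C = 14 °C → 14 + 273.15 = 287.15 K.
T_m = 403 °F → (403 − 32) × 5/9 = 206.11 °C = 479.26 K.
Heat entering the second stage: Q_m = Q_H·(T_m/T_H) = 221 × 479.26/581.15 = 182 MW.
Second-stage efficiency η₂ = 1 − T_C/T_m = 1 − 287.15/479.26 = 0.4008, so W₂ = η₂·Q_m = 73.1 MW.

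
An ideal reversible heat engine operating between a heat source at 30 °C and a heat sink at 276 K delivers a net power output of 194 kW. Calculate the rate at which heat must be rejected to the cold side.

T_H = 30 °C → 30 + 273.15 = 303.15 K.
Carnot efficiency: η = 1 − T_C/T_H = 1 − 276.00/303.15 = 0.0896.
Since Q_C/Q_H = T_C/T_H and Q_H = W/η, Q_C = W·T_C/(T_H − T_C) = 194 × 276.00/27.15 = 1970 kW.

Q̇_C ≈ 1970 kW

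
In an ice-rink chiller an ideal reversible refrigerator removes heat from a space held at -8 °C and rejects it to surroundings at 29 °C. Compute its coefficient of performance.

COP_R ≈ 7.17

T_H = 29 °C → 29 + 273.15 = 302.15 K.
T_C = -8 °C → -8 + 273.15 = 265.15 K.
Carnot COP: COP_R = T_C/(T_H − T_C) = 265.15/(302.15 − 265.15) = 7.17.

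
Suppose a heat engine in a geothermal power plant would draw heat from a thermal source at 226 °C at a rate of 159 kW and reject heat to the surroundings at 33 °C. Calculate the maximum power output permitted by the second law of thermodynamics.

Ẇ_max ≈ 61.5 kW

T_H = 226 °C → 226 + 273.15 = 499.15 K.
T_C = 33 °C → 33 + 273.15 = 306.15 K.
The second-law ceiling is the Carnot efficiency, η_max = 1 − T_C/T_H = 1 − 306.15/499.15 = 0.3867.
W_max = η_max · Q_H = 0.3867 × 159 = 61.5 kW.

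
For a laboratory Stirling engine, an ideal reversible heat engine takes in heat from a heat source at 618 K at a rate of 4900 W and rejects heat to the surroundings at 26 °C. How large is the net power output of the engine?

Ẇ ≈ 2530 W

T_C = 26 °C → 26 + 273.15 = 299.15 K.
The Carnot efficiency is η = 1 − T_C/T_H = 1 − 299.15/618.00 = 0.5159.
W = η·Q_H = 0.5159 × 4900 = 2530 W.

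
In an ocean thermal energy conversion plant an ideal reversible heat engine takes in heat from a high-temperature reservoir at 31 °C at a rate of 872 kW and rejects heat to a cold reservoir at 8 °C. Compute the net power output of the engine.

T_H = 31 °C → 31 + 273.15 = 304.15 K.
T_C = 8 °C → 8 + 273.15 = 281.15 K.
η_rev = 1 − T_C/T_H = 1 − 281.15/304.15 = 0.0756.
W = η·Q_H = 0.0756 × 872 = 65.94 kW.

Ẇ ≈ 65.94 kW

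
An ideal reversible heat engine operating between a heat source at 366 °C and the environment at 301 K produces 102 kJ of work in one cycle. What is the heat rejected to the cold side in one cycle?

T_H = 366 °C → 366 + 273.15 = 639.15 K.
The Carnot efficiency is η = 1 − T_C/T_H = 1 − 301.00/639.15 = 0.5291.
Since Q_C/Q_H = T_C/T_H and Q_H = W/η, Q_C = W·T_C/(T_H − T_C) = 102 × 301.00/338.15 = 90.79 kJ.

Q_C ≈ 90.79 kJ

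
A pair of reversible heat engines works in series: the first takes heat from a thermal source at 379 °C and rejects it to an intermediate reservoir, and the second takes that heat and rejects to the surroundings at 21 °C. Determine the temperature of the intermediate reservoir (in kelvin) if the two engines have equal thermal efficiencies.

T_m ≈ 438 K

T_H = 379 °C → 379 + 273.15 = 652.15 K.
T_C = 21 °C → 21 + 273.15 = 294.15 K.
Equal efficiencies require 1 − T_m/T_H = 1 − T_C/T_m, i.e. T_m/T_H = T_C/T_m, so T_m = √(T_H·T_C) = √(652.15 × 294.15) = 438 K.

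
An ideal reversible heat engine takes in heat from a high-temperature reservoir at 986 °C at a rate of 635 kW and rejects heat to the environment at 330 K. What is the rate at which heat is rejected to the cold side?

Q̇_C ≈ 166 kW

T_H = 986 °C → 986 + 273.15 = 1259.15 K.
Carnot efficiency: η = 1 − T_C/T_H = 1 − 330.00/1259.15 = 0.7379.
For a reversible cycle Q_C/Q_H = T_C/T_H, so Q_C = 635 × 330.00/1259.15 = 166 kW.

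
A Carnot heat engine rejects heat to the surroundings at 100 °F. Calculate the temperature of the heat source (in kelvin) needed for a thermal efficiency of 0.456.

T_H ≈ 571.6 K

T_C = 100 °F → (100 − 32) × 5/9 = 37.78 °C = 310.93 K.
From η = 1 − T_C/T_H, solving for T_H gives T_H = T_C/(1 − η) = 310.93/(1 − 0.456) = 571.6 K.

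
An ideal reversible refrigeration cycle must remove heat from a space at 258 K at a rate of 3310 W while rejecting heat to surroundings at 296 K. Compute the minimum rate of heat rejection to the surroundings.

Q̇_H ≈ 3800 W

For a reversible cycle Q_H/Q_C = T_H/T_C, so Q_H = Q_C·T_H/T_C = 3310 × 296.00/258.00 = 3800 W.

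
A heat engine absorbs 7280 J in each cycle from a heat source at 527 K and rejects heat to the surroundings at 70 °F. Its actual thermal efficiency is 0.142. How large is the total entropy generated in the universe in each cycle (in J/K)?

T_C = 70 °F → (70 − 32) × 5/9 = 21.11 °C = 294.26 K.
W = η·Q_H = 0.142 × 7280 = 1034 J, so Q_C = Q_H − W = 6246 J.
Reservoir entropy changes: ΔS_H = −Q_H/T_H = −7280/527.00 = -13.81 J/K and ΔS_C = +Q_C/T_C = 6246/294.26 = 21.23 J/K.
ΔS_univ = −Q_H/T_H + Q_C/T_C = 7.41 J/K (> 0, since η = 0.142 < η_Carnot = 0.442).

ΔS_univ ≈ 7.41 J/K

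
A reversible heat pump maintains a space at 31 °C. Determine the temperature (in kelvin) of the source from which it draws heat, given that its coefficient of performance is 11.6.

T_C ≈ 278 K

T_H = 31 °C → 31 + 273.15 = 304.15 K.
COP_HP = T_H/(T_H − T_C) ⇒ T_C = T_H·(COP_HP − 1)/COP_HP = 304.15 × (11.6 − 1)/11.6 = 278 K.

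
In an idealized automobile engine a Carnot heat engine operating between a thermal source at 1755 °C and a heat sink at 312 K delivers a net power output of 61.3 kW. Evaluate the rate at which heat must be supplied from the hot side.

T_H = 1755 °C → 1755 + 273.15 = 2028.15 K.
η_rev = 1 − T_C/T_H = 1 − 312.00/2028.15 = 0.8462.
Q_H = W/η = 61.3/0.8462 = 72.4 kW.

Q̇_H ≈ 72.4 kW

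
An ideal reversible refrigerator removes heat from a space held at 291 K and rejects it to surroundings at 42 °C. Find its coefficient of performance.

COP_R ≈ 12.05

T_H = 42 °C → 42 + 273.15 = 315.15 K.
COP_R = T_C/(T_H − T_C) = 291.00/(315.15 − 291.00) = 12.05.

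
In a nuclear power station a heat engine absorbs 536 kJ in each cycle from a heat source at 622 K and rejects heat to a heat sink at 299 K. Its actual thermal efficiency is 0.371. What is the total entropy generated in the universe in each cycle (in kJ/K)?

W = η·Q_H = 0.371 × 536 = 198.9 kJ, so Q_C = Q_H − W = 337.1 kJ.
The hot reservoir loses entropy Q_H/T_H = 536/622.00 = 0.8617 kJ/K; the cold reservoir gains Q_C/T_C = 337.1/299.00 = 1.128 kJ/K.
ΔS_univ = −Q_H/T_H + Q_C/T_C = 0.266 kJ/K (> 0, since η = 0.371 < η_Carnot = 0.519).

ΔS_univ ≈ 0.266 kJ/K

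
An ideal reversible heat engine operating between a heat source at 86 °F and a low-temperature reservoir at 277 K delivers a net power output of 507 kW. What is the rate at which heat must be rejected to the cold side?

T_H = 86 °F → (86 − 32) × 5/9 = 30.00 °C = 303.15 K.
The Carnot efficiency is η = 1 − T_C/T_H = 1 − 277.00/303.15 = 0.0863.
Since Q_C/Q_H = T_C/T_H and Q_H = W/η, Q_C = W·T_C/(T_H − T_C) = 507 × 277.00/26.15 = 5370 kW.

Q̇_C ≈ 5370 kW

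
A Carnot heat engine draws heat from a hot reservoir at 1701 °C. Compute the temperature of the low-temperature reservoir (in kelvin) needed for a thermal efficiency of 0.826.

T_H = 1701 °C → 1701 + 273.15 = 1974.15 K.
From η = 1 − T_C/T_H, T_C = T_H·(1 − η) = 1974.15 × (1 − 0.826) = 344 K.

T_C ≈ 344 K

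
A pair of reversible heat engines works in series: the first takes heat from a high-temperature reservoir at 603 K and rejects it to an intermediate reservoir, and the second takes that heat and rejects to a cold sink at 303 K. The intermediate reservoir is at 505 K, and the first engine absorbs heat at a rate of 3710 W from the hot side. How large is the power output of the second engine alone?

Ẇ₂ ≈ 1240 W

Heat entering the second stage: Q_m = Q_H·(T_m/T_H) = 3710 × 505.00/603.00 = 3110 W.
Second-stage efficiency η₂ = 1 − T_C/T_m = 1 − 303.00/505.00 = 0.4000, so W₂ = η₂·Q_m = 1240 W.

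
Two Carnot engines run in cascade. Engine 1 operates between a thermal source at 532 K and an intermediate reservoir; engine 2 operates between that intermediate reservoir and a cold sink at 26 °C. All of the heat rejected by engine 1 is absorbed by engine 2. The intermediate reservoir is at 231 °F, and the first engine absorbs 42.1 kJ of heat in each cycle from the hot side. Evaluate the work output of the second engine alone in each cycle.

T_C = 26 °C → 26 + 273.15 = 299.15 K.
T_m = 231 °F → (231 − 32) × 5/9 = 110.56 °C = 383.71 K.
Heat entering the second stage: Q_m = Q_H·(T_m/T_H) = 42.1 × 383.71/532.00 = 30.36 kJ.
Second-stage efficiency η₂ = 1 − T_C/T_m = 1 − 299.15/383.71 = 0.2204, so W₂ = η₂·Q_m = 6.691 kJ.

W₂ ≈ 6.691 kJ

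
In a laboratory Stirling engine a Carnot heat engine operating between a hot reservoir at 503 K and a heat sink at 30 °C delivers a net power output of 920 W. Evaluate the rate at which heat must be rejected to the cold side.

T_C = 30 °C → 30 + 273.15 = 303.15 K.
For a reversible engine, η = 1 − T_C/T_H = 1 − 303.15/503.00 = 0.3973.
Since Q_C/Q_H = T_C/T_H and Q_H = W/η, Q_C = W·T_C/(T_H − T_C) = 920 × 303.15/199.85 = 1396 W.

Q̇_C ≈ 1396 W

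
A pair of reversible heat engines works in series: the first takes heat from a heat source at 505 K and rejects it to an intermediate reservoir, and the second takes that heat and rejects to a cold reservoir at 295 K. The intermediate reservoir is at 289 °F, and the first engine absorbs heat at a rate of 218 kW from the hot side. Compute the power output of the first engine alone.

T_m = 289 °F → (289 − 32) × 5/9 = 142.78 °C = 415.93 K.
First-stage efficiency η₁ = 1 − T_m/T_H = 1 − 415.93/505.00 = 0.1764.
W₁ = η₁·Q_H = 0.1764 × 218 = 38.5 kW.

Ẇ₁ ≈ 38.5 kW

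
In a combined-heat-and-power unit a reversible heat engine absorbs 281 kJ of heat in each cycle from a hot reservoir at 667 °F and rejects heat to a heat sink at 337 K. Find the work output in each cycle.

W ≈ 130 kJ

T_H = 667 °F → (667 − 32) × 5/9 = 352.78 °C = 625.93 K.
For a reversible engine, η = 1 − T_C/T_H = 1 − 337.00/625.93 = 0.4616.
W = η·Q_H = 0.4616 × 281 = 130 kJ.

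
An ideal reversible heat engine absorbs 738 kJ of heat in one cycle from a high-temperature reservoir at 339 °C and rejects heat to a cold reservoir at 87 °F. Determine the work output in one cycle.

T_H = 339 °C → 339 + 273.15 = 612.15 K.
T_C = 87 °F → (87 − 32) × 5/9 = 30.56 °C = 303.71 K.
η_rev = 1 − T_C/T_H = 1 − 303.71/612.15 = 0.5039.
W = η·Q_H = 0.5039 × 738 = 371.9 kJ.

W ≈ 371.9 kJ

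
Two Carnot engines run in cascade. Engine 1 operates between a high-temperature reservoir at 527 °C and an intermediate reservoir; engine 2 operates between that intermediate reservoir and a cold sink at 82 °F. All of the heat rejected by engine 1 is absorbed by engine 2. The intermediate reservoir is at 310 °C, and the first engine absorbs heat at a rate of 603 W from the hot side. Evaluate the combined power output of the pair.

Ẇ_total ≈ 376.2 W

T_H = 527 °C → 527 + 273.15 = 800.15 K.
T_C = 82 °F → (82 − 32) × 5/9 = 27.78 °C = 300.93 K.
Two reversible stages in series are equivalent to a single Carnot engine between T_H and T_C, so η_total = 1 − T_C/T_H = 1 − 300.93/800.15 = 0.6239.
W_total = η_total · Q_H = 0.6239 × 603 = 376.2 W.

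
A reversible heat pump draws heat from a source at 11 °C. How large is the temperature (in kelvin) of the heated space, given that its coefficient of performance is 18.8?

T_C = 11 °C → 11 + 273.15 = 284.15 K.
COP_HP = T_H/(T_H − T_C) ⇒ T_H = T_C·COP_HP/(COP_HP − 1) = 284.15 × 18.8/(18.8 − 1) = 300.1 K.

T_H ≈ 300.1 K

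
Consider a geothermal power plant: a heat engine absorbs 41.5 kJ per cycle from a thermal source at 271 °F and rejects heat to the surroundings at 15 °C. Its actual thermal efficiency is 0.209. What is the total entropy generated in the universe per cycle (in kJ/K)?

ΔS_univ ≈ 0.0117 kJ/K

T_H = 271 °F → (271 − 32) × 5/9 = 132.78 °C = 405.93 K.
T_C = 15 °C → 15 + 273.15 = 288.15 K.
W = η·Q_H = 0.209 × 41.5 = 8.673 kJ, so Q_C = Q_H − W = 32.83 kJ.
Reservoir entropy changes: ΔS_H = −Q_H/T_H = −41.5/405.93 = -0.1022 kJ/K and ΔS_C = +Q_C/T_C = 32.83/288.15 = 0.1139 kJ/K.
ΔS_univ = −Q_H/T_H + Q_C/T_C = 0.0117 kJ/K (> 0, since η = 0.209 < η_Carnot = 0.290).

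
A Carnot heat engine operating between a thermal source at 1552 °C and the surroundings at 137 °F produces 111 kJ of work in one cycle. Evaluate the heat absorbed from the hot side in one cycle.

Q_H ≈ 136 kJ

T_H = 1552 °C → 1552 + 273.15 = 1825.15 K.
T_C = 137 °F → (137 − 32) × 5/9 = 58.33 °C = 331.48 K.
The Carnot efficiency is η = 1 − T_C/T_H = 1 − 331.48/1825.15 = 0.8184.
Q_H = W/η = 111/0.8184 = 136 kJ.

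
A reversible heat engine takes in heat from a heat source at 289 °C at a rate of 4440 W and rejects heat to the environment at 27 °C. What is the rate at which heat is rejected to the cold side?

T_H = 289 °C → 289 + 273.15 = 562.15 K.
T_C = 27 °C → 27 + 273.15 = 300.15 K.
The Carnot efficiency is η = 1 − T_C/T_H = 1 − 300.15/562.15 = 0.4661.
For a reversible cycle Q_C/Q_H = T_C/T_H, so Q_C = 4440 × 300.15/562.15 = 2370 W.

Q̇_C ≈ 2370 W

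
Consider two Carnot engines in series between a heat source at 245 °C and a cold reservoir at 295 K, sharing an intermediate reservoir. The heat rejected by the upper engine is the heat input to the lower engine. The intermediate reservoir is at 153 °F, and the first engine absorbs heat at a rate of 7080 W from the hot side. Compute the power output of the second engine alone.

T_H = 245 °C → 245 + 273.15 = 518.15 K.
T_m = 153 °F → (153 − 32) × 5/9 = 67.22 °C = 340.37 K.
Heat entering the second stage: Q_m = Q_H·(T_m/T_H) = 7080 × 340.37/518.15 = 4650 W.
Second-stage efficiency η₂ = 1 − T_C/T_m = 1 − 295.00/340.37 = 0.1333, so W₂ = η₂·Q_m = 620 W.

Ẇ₂ ≈ 620 W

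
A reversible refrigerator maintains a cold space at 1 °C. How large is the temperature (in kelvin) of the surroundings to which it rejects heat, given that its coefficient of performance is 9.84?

T_H ≈ 302 K

T_C = 1 °C → 1 + 273.15 = 274.15 K.
COP_R = T_C/(T_H − T_C) ⇒ T_H = T_C·(1 + 1/COP_R) = 274.15 × (1 + 1/9.84) = 302 K.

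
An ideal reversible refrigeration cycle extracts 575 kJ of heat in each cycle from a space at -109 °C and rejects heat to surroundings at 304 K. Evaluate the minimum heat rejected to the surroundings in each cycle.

T_C = -109 °C → -109 + 273.15 = 164.15 K.
For a reversible cycle Q_H/Q_C = T_H/T_C, so Q_H = Q_C·T_H/T_C = 575 × 304.00/164.15 = 1065 kJ.

Q_H ≈ 1065 kJ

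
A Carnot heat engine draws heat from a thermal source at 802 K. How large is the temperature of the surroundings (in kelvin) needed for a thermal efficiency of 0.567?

T_C ≈ 347 K

From η = 1 − T_C/T_H, T_C = T_H·(1 − η) = 802.00 × (1 − 0.567) = 347 K.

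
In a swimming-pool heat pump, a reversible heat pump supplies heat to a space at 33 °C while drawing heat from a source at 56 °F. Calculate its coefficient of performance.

COP_HP ≈ 15.6

T_H = 33 °C → 33 + 273.15 = 306.15 K.
T_C = 56 °F → (56 − 32) × 5/9 = 13.33 °C = 286.48 K.
Reversible heating COP: COP_HP = T_H/(T_H − T_C) = 306.15/(306.15 − 286.48) = 15.6.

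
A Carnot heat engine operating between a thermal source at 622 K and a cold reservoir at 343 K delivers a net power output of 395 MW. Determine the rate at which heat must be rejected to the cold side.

η_rev = 1 − T_C/T_H = 1 − 343.00/622.00 = 0.4486.
Since Q_C/Q_H = T_C/T_H and Q_H = W/η, Q_C = W·T_C/(T_H − T_C) = 395 × 343.00/279.00 = 486 MW.

Q̇_C ≈ 486 MW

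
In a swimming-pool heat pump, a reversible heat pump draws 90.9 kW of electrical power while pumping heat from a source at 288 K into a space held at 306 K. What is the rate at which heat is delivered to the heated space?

Reversible heating COP: COP_HP = T_H/(T_H − T_C) = 306.00/18.00 = 17.0000.
Q_H = COP_HP · W = 17.0000 × 90.9 = 1545 kW.

Q̇_H ≈ 1545 kW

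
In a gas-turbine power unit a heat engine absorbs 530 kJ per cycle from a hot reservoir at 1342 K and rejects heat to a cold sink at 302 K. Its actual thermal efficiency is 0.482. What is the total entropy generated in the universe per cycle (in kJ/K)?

W = η·Q_H = 0.482 × 530 = 255.5 kJ, so Q_C = Q_H − W = 274.5 kJ.
Entropy balance on the reservoirs: −Q_H/T_H = -0.3949 kJ/K, +Q_C/T_C = 0.9091 kJ/K.
ΔS_univ = −Q_H/T_H + Q_C/T_C = 0.514 kJ/K (> 0, since η = 0.482 < η_Carnot = 0.775).

ΔS_univ ≈ 0.514 kJ/K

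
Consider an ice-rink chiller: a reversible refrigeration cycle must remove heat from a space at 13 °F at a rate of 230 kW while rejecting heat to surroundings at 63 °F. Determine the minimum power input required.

Ẇ_in ≈ 24.3 kW

T_H = 63 °F → (63 − 32) × 5/9 = 17.22 °C = 290.37 K.
T_C = 13 °F → (13 − 32) × 5/9 = -10.56 °C = 262.59 K.
For a reversible refrigerator, COP_R = T_C/(T_H − T_C) = 262.59/27.78 = 9.4534.
W = Q_C/COP_R = 230/9.4534 = 24.3 kW.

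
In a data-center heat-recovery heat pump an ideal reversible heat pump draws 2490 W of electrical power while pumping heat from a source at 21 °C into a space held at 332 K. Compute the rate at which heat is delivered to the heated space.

Q̇_H ≈ 21840 W

T_C = 21 °C → 21 + 273.15 = 294.15 K.
Reversible heating COP: COP_HP = T_H/(T_H − T_C) = 332.00/37.85 = 8.7715.
Q_H = COP_HP · W = 8.7715 × 2490 = 21840 W.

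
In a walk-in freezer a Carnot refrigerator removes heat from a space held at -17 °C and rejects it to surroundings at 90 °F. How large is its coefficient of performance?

COP_R ≈ 5.20

T_H = 90 °F → (90 − 32) × 5/9 = 32.22 °C = 305.37 K.
T_C = -17 °C → -17 + 273.15 = 256.15 K.
COP_R = T_C/(T_H − T_C) = 256.15/(305.37 − 256.15) = 5.20.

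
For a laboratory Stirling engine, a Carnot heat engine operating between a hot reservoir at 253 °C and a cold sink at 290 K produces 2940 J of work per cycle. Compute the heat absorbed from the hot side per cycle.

Q_H ≈ 6550 J

T_H = 253 °C → 253 + 273.15 = 526.15 K.
η_rev = 1 − T_C/T_H = 1 − 290.00/526.15 = 0.4488.
Q_H = W/η = 2940/0.4488 = 6550 J.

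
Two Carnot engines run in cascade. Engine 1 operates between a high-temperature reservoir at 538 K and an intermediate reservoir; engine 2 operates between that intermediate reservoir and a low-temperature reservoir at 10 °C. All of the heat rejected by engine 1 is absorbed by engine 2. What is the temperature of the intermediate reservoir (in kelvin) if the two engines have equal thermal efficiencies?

T_m ≈ 390.3 K

T_C = 10 °C → 10 + 273.15 = 283.15 K.
Equal efficiencies require 1 − T_m/T_H = 1 − T_C/T_m, i.e. T_m/T_H = T_C/T_m, so T_m = √(T_H·T_C) = √(538.00 × 283.15) = 390.3 K.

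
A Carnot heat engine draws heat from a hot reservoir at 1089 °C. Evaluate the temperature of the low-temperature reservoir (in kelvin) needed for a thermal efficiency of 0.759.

T_H = 1089 °C → 1089 + 273.15 = 1362.15 K.
From η = 1 − T_C/T_H, T_C = T_H·(1 − η) = 1362.15 × (1 − 0.759) = 328 K.

T_C ≈ 328 K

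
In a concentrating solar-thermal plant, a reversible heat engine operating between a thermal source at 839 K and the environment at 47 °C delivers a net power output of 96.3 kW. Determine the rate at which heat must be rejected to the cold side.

Q̇_C ≈ 59.4 kW

T_C = 47 °C → 47 + 273.15 = 320.15 K.
η_rev = 1 − T_C/T_H = 1 − 320.15/839.00 = 0.6184.
Since Q_C/Q_H = T_C/T_H and Q_H = W/η, Q_C = W·T_C/(T_H − T_C) = 96.3 × 320.15/518.85 = 59.4 kW.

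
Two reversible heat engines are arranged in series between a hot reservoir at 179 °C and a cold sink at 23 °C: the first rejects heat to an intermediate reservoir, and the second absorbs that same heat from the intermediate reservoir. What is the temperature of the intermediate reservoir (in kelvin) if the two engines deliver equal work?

T_m ≈ 374 K

T_H = 179 °C → 179 + 273.15 = 452.15 K.
T_C = 23 °C → 23 + 273.15 = 296.15 K.
For reversible stages Q_m = Q_H·(T_m/T_H). Setting W₁ = Q_H(1 − T_m/T_H) equal to W₂ = Q_m(1 − T_C/T_m) = Q_H·(T_m − T_C)/T_H gives T_H − T_m = T_m − T_C, so T_m = (T_H + T_C)/2 = (452.15 + 296.15)/2 = 374 K.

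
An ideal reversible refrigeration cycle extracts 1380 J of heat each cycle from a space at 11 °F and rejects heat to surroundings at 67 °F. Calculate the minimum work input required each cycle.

T_H = 67 °F → (67 − 32) × 5/9 = 19.44 °C = 292.59 K.
T_C = 11 °F → (11 − 32) × 5/9 = -11.67 °C = 261.48 K.
For a reversible refrigerator, COP_R = T_C/(T_H − T_C) = 261.48/31.11 = 8.4048.
W = Q_C/COP_R = 1380/8.4048 = 164.2 J.

W_in ≈ 164.2 J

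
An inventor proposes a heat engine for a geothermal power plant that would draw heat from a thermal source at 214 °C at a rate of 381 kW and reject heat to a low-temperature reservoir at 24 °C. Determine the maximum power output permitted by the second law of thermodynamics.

Ẇ_max ≈ 149 kW

T_H = 214 °C → 214 + 273.15 = 487.15 K.
T_C = 24 °C → 24 + 273.15 = 297.15 K.
By the Carnot theorem, η_max = 1 − T_C/T_H = 1 − 297.15/487.15 = 0.3900.
W_max = η_max · Q_H = 0.3900 × 381 = 149 kW.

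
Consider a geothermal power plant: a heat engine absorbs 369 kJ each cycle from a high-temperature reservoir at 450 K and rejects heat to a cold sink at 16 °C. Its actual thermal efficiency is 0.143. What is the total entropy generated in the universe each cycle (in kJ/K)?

ΔS_univ ≈ 0.274 kJ/K

T_C = 16 °C → 16 + 273.15 = 289.15 K.
W = η·Q_H = 0.143 × 369 = 52.77 kJ, so Q_C = Q_H − W = 316.2 kJ.
The hot reservoir loses entropy Q_H/T_H = 369/450.00 = 0.8200 kJ/K; the cold reservoir gains Q_C/T_C = 316.2/289.15 = 1.094 kJ/K.
ΔS_univ = −Q_H/T_H + Q_C/T_C = 0.274 kJ/K (> 0, since η = 0.143 < η_Carnot = 0.357).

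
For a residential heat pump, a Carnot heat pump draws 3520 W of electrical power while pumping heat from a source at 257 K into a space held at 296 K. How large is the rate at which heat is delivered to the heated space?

Q̇_H ≈ 26700 W

COP_HP = T_H/(T_H − T_C) = 296.00/39.00 = 7.5897.
Q_H = COP_HP · W = 7.5897 × 3520 = 26700 W.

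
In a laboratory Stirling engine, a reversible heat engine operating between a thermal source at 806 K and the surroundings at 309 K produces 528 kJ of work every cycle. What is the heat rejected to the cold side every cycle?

Q_C ≈ 328 kJ

The Carnot efficiency is η = 1 − T_C/T_H = 1 − 309.00/806.00 = 0.6166.
Since Q_C/Q_H = T_C/T_H and Q_H = W/η, Q_C = W·T_C/(T_H − T_C) = 528 × 309.00/497.00 = 328 kJ.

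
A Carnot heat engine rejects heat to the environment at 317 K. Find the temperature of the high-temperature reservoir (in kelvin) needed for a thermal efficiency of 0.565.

From η = 1 − T_C/T_H, solving for T_H gives T_H = T_C/(1 − η) = 317.00/(1 − 0.565) = 728.7 K.

T_H ≈ 728.7 K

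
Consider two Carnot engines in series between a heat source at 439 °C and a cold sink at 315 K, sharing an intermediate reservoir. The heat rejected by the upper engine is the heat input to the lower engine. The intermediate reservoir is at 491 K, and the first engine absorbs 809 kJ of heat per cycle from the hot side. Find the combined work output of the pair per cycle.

T_H = 439 °C → 439 + 273.15 = 712.15 K.
Two reversible stages in series are equivalent to a single Carnot engine between T_H and T_C, so η_total = 1 − T_C/T_H = 1 − 315.00/712.15 = 0.5577.
W_total = η_total · Q_H = 0.5577 × 809 = 451 kJ.

W_total ≈ 451 kJ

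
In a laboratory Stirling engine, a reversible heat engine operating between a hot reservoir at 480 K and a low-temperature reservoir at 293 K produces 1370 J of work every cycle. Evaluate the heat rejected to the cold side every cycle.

Q_C ≈ 2150 J

η_rev = 1 − T_C/T_H = 1 − 293.00/480.00 = 0.3896.
Since Q_C/Q_H = T_C/T_H and Q_H = W/η, Q_C = W·T_C/(T_H − T_C) = 1370 × 293.00/187.00 = 2150 J.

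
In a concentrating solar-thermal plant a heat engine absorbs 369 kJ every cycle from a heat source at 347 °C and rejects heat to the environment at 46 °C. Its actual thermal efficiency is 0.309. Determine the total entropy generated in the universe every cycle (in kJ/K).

ΔS_univ ≈ 0.2039 kJ/K

T_H = 347 °C → 347 + 273.15 = 620.15 K.
T_C = 46 °C → 46 + 273.15 = 319.15 K.
W = η·Q_H = 0.309 × 369 = 114.0 kJ, so Q_C = Q_H − W = 255.0 kJ.
Reservoir entropy changes: ΔS_H = −Q_H/T_H = −369/620.15 = -0.5950 kJ/K and ΔS_C = +Q_C/T_C = 255.0/319.15 = 0.7989 kJ/K.
ΔS_univ = −Q_H/T_H + Q_C/T_C = 0.2039 kJ/K (> 0, since η = 0.309 < η_Carnot = 0.485).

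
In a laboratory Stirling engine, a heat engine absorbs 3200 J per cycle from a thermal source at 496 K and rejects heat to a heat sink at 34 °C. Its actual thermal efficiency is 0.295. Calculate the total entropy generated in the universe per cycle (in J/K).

ΔS_univ ≈ 0.893 J/K

T_C = 34 °C → 34 + 273.15 = 307.15 K.
W = η·Q_H = 0.295 × 3200 = 944.0 J, so Q_C = Q_H − W = 2256 J.
Reservoir entropy changes: ΔS_H = −Q_H/T_H = −3200/496.00 = -6.452 J/K and ΔS_C = +Q_C/T_C = 2256/307.15 = 7.345 J/K.
ΔS_univ = −Q_H/T_H + Q_C/T_C = 0.893 J/K (> 0, since η = 0.295 < η_Carnot = 0.381).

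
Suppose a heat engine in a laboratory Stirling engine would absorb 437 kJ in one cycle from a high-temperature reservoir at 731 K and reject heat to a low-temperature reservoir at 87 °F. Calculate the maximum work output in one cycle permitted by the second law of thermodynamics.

T_C = 87 °F → (87 − 32) × 5/9 = 30.56 °C = 303.71 K.
The upper bound on efficiency is η_max = 1 − T_C/T_H = 1 − 303.71/731.00 = 0.5845.
W_max = η_max · Q_H = 0.5845 × 437 = 255 kJ.

W_max ≈ 255 kJ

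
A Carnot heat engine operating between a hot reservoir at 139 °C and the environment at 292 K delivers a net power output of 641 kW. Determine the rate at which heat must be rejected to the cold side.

Q̇_C ≈ 1558 kW

T_H = 139 °C → 139 + 273.15 = 412.15 K.
For a reversible engine, η = 1 − T_C/T_H = 1 − 292.00/412.15 = 0.2915.
Since Q_C/Q_H = T_C/T_H and Q_H = W/η, Q_C = W·T_C/(T_H − T_C) = 641 × 292.00/120.15 = 1558 kW.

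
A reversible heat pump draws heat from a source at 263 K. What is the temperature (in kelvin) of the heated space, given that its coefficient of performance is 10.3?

T_H ≈ 291 K

COP_HP = T_H/(T_H − T_C) ⇒ T_H = T_C·COP_HP/(COP_HP − 1) = 263.00 × 10.3/(10.3 − 1) = 291 K.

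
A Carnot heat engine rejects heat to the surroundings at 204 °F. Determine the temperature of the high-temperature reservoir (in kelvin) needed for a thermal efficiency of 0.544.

T_C = 204 °F → (204 − 32) × 5/9 = 95.56 °C = 368.71 K.
From η = 1 − T_C/T_H, solving for T_H gives T_H = T_C/(1 − η) = 368.71/(1 − 0.544) = 809 K.

T_H ≈ 809 K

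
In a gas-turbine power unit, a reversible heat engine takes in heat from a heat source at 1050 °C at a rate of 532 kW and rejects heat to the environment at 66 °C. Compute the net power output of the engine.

Ẇ ≈ 395.6 kW

T_H = 1050 °C → 1050 + 273.15 = 1323.15 K.
T_C = 66 °C → 66 + 273.15 = 339.15 K.
For a reversible engine, η = 1 − T_C/T_H = 1 − 339.15/1323.15 = 0.7437.
W = η·Q_H = 0.7437 × 532 = 395.6 kW.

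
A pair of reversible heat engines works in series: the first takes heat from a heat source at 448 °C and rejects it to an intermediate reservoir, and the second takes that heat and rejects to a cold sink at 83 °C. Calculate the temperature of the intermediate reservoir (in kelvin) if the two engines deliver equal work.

T_m ≈ 538.6 K

T_H = 448 °C → 448 + 273.15 = 721.15 K.
T_C = 83 °C → 83 + 273.15 = 356.15 K.
For reversible stages Q_m = Q_H·(T_m/T_H). Setting W₁ = Q_H(1 − T_m/T_H) equal to W₂ = Q_m(1 − T_C/T_m) = Q_H·(T_m − T_C)/T_H gives T_H − T_m = T_m − T_C, so T_m = (T_H + T_C)/2 = (721.15 + 356.15)/2 = 538.6 K.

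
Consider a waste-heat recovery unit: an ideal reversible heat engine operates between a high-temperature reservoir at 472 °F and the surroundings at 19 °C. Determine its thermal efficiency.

η ≈ 0.4356

T_H = 472 °F → (472 − 32) × 5/9 = 244.44 °C = 517.59 K.
T_C = 19 °C → 19 + 273.15 = 292.15 K.
Carnot efficiency: η = 1 − T_C/T_H = 1 − 292.15/517.59 = 0.4356.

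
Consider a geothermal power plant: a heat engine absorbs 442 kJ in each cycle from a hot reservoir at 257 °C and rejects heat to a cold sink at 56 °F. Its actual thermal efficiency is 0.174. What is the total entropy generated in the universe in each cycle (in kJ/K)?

ΔS_univ ≈ 0.441 kJ/K

T_H = 257 °C → 257 + 273.15 = 530.15 K.
T_C = 56 °F → (56 − 32) × 5/9 = 13.33 °C = 286.48 K.
W = η·Q_H = 0.174 × 442 = 76.91 kJ, so Q_C = Q_H − W = 365.1 kJ.
Entropy balance on the reservoirs: −Q_H/T_H = -0.8337 kJ/K, +Q_C/T_C = 1.274 kJ/K.
ΔS_univ = −Q_H/T_H + Q_C/T_C = 0.441 kJ/K (> 0, since η = 0.174 < η_Carnot = 0.460).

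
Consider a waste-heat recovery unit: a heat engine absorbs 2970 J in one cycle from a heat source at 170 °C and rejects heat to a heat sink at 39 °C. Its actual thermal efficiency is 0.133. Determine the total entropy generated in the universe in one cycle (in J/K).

T_H = 170 °C → 170 + 273.15 = 443.15 K.
T_C = 39 °C → 39 + 273.15 = 312.15 K.
W = η·Q_H = 0.133 × 2970 = 395.0 J, so Q_C = Q_H − W = 2575 J.
Entropy balance on the reservoirs: −Q_H/T_H = -6.702 J/K, +Q_C/T_C = 8.249 J/K.
ΔS_univ = −Q_H/T_H + Q_C/T_C = 1.547 J/K (> 0, since η = 0.133 < η_Carnot = 0.296).

ΔS_univ ≈ 1.547 J/K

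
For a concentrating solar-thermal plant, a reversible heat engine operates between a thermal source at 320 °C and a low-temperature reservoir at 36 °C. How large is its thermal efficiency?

T_H = 320 °C → 320 + 273.15 = 593.15 K.
T_C = 36 °C → 36 + 273.15 = 309.15 K.
For a reversible engine, η = 1 − T_C/T_H = 1 − 309.15/593.15 = 0.4788.

η ≈ 0.4788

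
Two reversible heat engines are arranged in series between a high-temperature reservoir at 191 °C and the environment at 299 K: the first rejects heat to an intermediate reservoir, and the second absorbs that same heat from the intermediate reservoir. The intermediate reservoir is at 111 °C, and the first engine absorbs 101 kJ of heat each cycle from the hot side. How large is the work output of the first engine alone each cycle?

T_H = 191 °C → 191 + 273.15 = 464.15 K.
T_m = 111 °C → 111 + 273.15 = 384.15 K.
First-stage efficiency η₁ = 1 − T_m/T_H = 1 − 384.15/464.15 = 0.1724.
W₁ = η₁·Q_H = 0.1724 × 101 = 17.41 kJ.

W₁ ≈ 17.41 kJ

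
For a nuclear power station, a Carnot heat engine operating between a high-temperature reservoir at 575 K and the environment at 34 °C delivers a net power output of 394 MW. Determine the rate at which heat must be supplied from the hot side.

Q̇_H ≈ 846 MW

T_C = 34 °C → 34 + 273.15 = 307.15 K.
For a reversible engine, η = 1 − T_C/T_H = 1 − 307.15/575.00 = 0.4658.
Q_H = W/η = 394/0.4658 = 846 MW.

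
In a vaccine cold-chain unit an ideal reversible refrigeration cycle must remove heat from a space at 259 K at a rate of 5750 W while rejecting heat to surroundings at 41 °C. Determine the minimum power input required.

T_H = 41 °C → 41 + 273.15 = 314.15 K.
The reversible coefficient of performance is COP_R = T_C/(T_H − T_C) = 259.00/55.15 = 4.6963.
W = Q_C/COP_R = 5750/4.6963 = 1220 W.

Ẇ_in ≈ 1220 W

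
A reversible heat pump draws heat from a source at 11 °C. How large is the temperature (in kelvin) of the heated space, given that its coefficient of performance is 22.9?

T_H ≈ 297.1 K

T_C = 11 °C → 11 + 273.15 = 284.15 K.
COP_HP = T_H/(T_H − T_C) ⇒ T_H = T_C·COP_HP/(COP_HP − 1) = 284.15 × 22.9/(22.9 − 1) = 297.1 K.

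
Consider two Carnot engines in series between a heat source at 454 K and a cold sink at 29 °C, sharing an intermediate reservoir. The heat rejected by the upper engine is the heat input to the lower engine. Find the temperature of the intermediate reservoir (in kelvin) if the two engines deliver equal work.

T_C = 29 °C → 29 + 273.15 = 302.15 K.
For reversible stages Q_m = Q_H·(T_m/T_H). Setting W₁ = Q_H(1 − T_m/T_H) equal to W₂ = Q_m(1 − T_C/T_m) = Q_H·(T_m − T_C)/T_H gives T_H − T_m = T_m − T_C, so T_m = (T_H + T_C)/2 = (454.00 + 302.15)/2 = 378.1 K.

T_m ≈ 378.1 K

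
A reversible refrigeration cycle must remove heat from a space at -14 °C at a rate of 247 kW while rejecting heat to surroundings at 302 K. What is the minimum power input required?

T_C = -14 °C → -14 + 273.15 = 259.15 K.
For a reversible refrigerator, COP_R = T_C/(T_H − T_C) = 259.15/42.85 = 6.0478.
W = Q_C/COP_R = 247/6.0478 = 40.8 kW.

Ẇ_in ≈ 40.8 kW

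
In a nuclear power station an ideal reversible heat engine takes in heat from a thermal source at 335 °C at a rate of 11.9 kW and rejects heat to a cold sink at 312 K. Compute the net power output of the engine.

T_H = 335 °C → 335 + 273.15 = 608.15 K.
Carnot efficiency: η = 1 − T_C/T_H = 1 − 312.00/608.15 = 0.4870.
W = η·Q_H = 0.4870 × 11.9 = 5.795 kW.

Ẇ ≈ 5.795 kW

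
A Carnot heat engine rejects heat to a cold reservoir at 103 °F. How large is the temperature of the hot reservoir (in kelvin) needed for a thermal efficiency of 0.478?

T_H ≈ 598.8 K

T_C = 103 °F → (103 − 32) × 5/9 = 39.44 °C = 312.59 K.
From η = 1 − T_C/T_H, solving for T_H gives T_H = T_C/(1 − η) = 312.59/(1 − 0.478) = 598.8 K.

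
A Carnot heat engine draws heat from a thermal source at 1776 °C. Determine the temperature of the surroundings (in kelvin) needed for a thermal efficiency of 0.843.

T_H = 1776 °C → 1776 + 273.15 = 2049.15 K.
From η = 1 − T_C/T_H, T_C = T_H·(1 − η) = 2049.15 × (1 − 0.843) = 322 K.

T_C ≈ 322 K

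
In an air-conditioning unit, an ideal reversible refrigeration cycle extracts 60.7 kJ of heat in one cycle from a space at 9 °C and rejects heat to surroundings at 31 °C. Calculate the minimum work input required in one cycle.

T_H = 31 °C → 31 + 273.15 = 304.15 K.
T_C = 9 °C → 9 + 273.15 = 282.15 K.
Carnot COP: COP_R = T_C/(T_H − T_C) = 282.15/22.00 = 12.8250.
W = Q_C/COP_R = 60.7/12.8250 = 4.733 kJ.

W_in ≈ 4.733 kJ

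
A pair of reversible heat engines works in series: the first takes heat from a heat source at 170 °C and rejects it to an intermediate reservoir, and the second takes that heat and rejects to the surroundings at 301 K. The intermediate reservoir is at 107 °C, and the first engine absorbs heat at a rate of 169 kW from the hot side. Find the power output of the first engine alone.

T_H = 170 °C → 170 + 273.15 = 443.15 K.
T_m = 107 °C → 107 + 273.15 = 380.15 K.
First-stage efficiency η₁ = 1 − T_m/T_H = 1 − 380.15/443.15 = 0.1422.
W₁ = η₁·Q_H = 0.1422 × 169 = 24.0 kW.

Ẇ₁ ≈ 24.0 kW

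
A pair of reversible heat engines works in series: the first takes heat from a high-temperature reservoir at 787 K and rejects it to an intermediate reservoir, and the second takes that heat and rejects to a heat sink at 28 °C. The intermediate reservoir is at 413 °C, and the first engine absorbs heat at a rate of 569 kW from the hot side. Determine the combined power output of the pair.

T_C = 28 °C → 28 + 273.15 = 301.15 K.
Two reversible stages in series are equivalent to a single Carnot engine between T_H and T_C, so η_total = 1 − T_C/T_H = 1 − 301.15/787.00 = 0.6173.
W_total = η_total · Q_H = 0.6173 × 569 = 351.3 kW.

Ẇ_total ≈ 351.3 kW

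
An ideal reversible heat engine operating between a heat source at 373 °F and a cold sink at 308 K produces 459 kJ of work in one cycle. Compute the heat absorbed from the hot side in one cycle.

T_H = 373 °F → (373 − 32) × 5/9 = 189.44 °C = 462.59 K.
The Carnot efficiency is η = 1 − T_C/T_H = 1 − 308.00/462.59 = 0.3342.
Q_H = W/η = 459/0.3342 = 1373 kJ.

Q_H ≈ 1373 kJ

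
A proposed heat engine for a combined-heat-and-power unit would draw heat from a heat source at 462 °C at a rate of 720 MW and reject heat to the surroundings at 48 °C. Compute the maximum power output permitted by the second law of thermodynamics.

T_H = 462 °C → 462 + 273.15 = 735.15 K.
T_C = 48 °C → 48 + 273.15 = 321.15 K.
The second-law ceiling is the Carnot efficiency, η_max = 1 − T_C/T_H = 1 − 321.15/735.15 = 0.5632.
W_max = η_max · Q_H = 0.5632 × 720 = 405 MW.

Ẇ_max ≈ 405 MW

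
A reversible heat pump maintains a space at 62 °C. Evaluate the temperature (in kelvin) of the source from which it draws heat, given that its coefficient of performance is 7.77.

T_H = 62 °C → 62 + 273.15 = 335.15 K.
COP_HP = T_H/(T_H − T_C) ⇒ T_C = T_H·(COP_HP − 1)/COP_HP = 335.15 × (7.77 − 1)/7.77 = 292 K.

T_C ≈ 292 K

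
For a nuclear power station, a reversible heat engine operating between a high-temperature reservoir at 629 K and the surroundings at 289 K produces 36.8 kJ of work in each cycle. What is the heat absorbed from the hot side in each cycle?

Q_H ≈ 68.1 kJ

Since the cycle is reversible, η = 1 − T_C/T_H = 1 − 289.00/629.00 = 0.5405.
Q_H = W/η = 36.8/0.5405 = 68.1 kJ.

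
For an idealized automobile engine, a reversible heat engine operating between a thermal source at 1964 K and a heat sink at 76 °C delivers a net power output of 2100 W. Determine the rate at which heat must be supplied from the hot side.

T_C = 76 °C → 76 + 273.15 = 349.15 K.
For a reversible engine, η = 1 − T_C/T_H = 1 − 349.15/1964.00 = 0.8222.
Q_H = W/η = 2100/0.8222 = 2550 W.

Q̇_H ≈ 2550 W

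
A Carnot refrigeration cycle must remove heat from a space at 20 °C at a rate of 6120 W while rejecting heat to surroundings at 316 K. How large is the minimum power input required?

Ẇ_in ≈ 477 W

T_C = 20 °C → 20 + 273.15 = 293.15 K.
COP_R = T_C/(T_H − T_C) = 293.15/22.85 = 12.8293.
W = Q_C/COP_R = 6120/12.8293 = 477 W.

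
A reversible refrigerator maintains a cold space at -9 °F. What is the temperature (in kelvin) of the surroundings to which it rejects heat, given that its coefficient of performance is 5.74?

T_H ≈ 294 K

T_C = -9 °F → (-9 − 32) × 5/9 = -22.78 °C = 250.37 K.
COP_R = T_C/(T_H − T_C) ⇒ T_H = T_C·(1 + 1/COP_R) = 250.37 × (1 + 1/5.74) = 294 K.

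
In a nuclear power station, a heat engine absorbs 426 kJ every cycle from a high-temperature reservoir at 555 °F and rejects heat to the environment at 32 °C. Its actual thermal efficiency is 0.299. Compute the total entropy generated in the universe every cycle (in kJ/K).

T_H = 555 °F → (555 − 32) × 5/9 = 290.56 °C = 563.71 K.
T_C = 32 °C → 32 + 273.15 = 305.15 K.
W = η·Q_H = 0.299 × 426 = 127.4 kJ, so Q_C = Q_H − W = 298.6 kJ.
Reservoir entropy changes: ΔS_H = −Q_H/T_H = −426/563.71 = -0.7557 kJ/K and ΔS_C = +Q_C/T_C = 298.6/305.15 = 0.9786 kJ/K.
ΔS_univ = −Q_H/T_H + Q_C/T_C = 0.2229 kJ/K (> 0, since η = 0.299 < η_Carnot = 0.459).

ΔS_univ ≈ 0.2229 kJ/K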